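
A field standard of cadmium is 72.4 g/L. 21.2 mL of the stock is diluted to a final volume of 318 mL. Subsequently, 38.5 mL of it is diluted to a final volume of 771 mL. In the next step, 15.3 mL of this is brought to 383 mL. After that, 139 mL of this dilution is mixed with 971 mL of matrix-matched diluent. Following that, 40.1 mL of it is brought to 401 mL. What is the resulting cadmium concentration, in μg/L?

121 μg/L

Overall dilution factor = 15 × 20.03 × 25.03 × 7.986 × 10 = 6.00 × 10⁵.
72.4 g/L / 6.00 × 10⁵ = 1.21 × 10⁻⁴ g/L = 121 μg/L.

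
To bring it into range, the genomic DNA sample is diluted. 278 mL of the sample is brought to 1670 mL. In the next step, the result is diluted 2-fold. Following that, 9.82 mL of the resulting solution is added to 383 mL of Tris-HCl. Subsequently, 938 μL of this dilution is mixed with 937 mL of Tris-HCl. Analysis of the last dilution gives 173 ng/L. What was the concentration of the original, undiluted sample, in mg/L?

Overall dilution factor = 6.007 × 2 × 40.00 × 999.9 = 4.81 × 10⁵.
Original = 173 ng/L × 4.81 × 10⁵ = 8.31 × 10⁷ ng/L = 83.1 mg/L.

83.1 mg/L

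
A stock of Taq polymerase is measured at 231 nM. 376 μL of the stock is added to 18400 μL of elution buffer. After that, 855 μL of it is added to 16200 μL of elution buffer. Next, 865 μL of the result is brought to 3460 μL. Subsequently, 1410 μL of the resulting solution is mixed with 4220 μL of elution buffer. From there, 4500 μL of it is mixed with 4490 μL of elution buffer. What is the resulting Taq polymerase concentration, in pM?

Overall dilution factor = 49.94 × 19.95 × 4 × 3.993 × 1.998 = 3.18 × 10⁴.
231 nM / 3.18 × 10⁴ = 7.27 × 10⁻³ nM = 7.27 pM.

7.27 pM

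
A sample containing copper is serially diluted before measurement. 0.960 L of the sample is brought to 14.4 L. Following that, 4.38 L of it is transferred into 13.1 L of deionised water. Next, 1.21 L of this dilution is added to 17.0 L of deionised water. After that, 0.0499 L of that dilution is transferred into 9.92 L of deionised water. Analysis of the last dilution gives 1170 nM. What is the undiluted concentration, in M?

0.211 M

Overall dilution factor = 15 × 3.991 × 15.05 × 199.8 = 1.80 × 10⁵.
Original = 1170 nM × 1.80 × 10⁵ = 2.11 × 10⁸ nM = 0.211 M.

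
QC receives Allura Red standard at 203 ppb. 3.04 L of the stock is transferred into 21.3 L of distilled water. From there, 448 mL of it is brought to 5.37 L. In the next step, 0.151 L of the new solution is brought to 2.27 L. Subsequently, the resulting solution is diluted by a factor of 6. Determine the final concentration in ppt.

Overall dilution factor = 8.007 × 11.99 × 15.03 × 6 = 8657.
203 ppb / 8657 = 0.0235 ppb = 23.5 ppt.

23.5 ppt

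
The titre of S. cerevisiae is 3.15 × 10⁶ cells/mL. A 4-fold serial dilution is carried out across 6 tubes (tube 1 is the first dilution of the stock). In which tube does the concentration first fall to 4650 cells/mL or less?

Tube n has concentration 3.15 × 10⁶ cells/mL / 4ⁿ.
Need 4ⁿ ≥ 3.15 × 10⁶ cells/mL / 4650 cells/mL = 677, so n ≥ 4.70.
First such tube: n = 5.

tube 5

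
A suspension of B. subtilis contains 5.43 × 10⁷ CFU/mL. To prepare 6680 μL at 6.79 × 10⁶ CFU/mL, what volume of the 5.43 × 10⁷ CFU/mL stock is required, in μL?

V₁ = C₂V₂/C₁ = 6.79 × 10⁶ × 6680 / 5.43 × 10⁷ = 835 μL.

835 μL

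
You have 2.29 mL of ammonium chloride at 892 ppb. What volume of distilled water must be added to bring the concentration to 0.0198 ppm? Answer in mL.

101 mL

0.0198 ppm = 19.8 ppb.
V₂ = C₁V₁/C₂ = 892 × 2.29 / 19.8 = 103 mL.
Diluent to add = V₂ − V₁ = 103 − 2.29 = 101 mL.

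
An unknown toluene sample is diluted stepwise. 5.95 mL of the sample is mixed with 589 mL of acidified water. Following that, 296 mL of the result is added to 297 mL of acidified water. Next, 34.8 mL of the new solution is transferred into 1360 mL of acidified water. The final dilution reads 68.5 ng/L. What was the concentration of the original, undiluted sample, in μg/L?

550 μg/L

Overall dilution factor = 99.99 × 2.003 × 40.08 = 8029.
Original = 68.5 ng/L × 8029 = 5.50 × 10⁵ ng/L = 550 μg/L.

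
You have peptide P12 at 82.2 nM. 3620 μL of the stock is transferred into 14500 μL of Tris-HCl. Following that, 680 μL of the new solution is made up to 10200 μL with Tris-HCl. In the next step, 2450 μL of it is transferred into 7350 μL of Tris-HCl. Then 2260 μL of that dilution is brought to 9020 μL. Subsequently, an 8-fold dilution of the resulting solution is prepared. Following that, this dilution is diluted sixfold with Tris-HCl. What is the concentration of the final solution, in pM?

1.43 pM

Overall dilution factor = 5.006 × 15 × 4 × 3.991 × 8 × 6 = 5.75 × 10⁴.
82.2 nM / 5.75 × 10⁴ = 1.43 × 10⁻³ nM = 1.43 pM.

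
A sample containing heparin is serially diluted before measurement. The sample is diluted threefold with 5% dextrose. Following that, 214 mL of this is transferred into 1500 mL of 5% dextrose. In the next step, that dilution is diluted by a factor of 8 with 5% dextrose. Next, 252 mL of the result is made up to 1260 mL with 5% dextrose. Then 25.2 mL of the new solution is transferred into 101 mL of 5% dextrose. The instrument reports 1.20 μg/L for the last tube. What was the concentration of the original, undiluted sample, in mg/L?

5.78 mg/L

Overall dilution factor = 3 × 8.009 × 8 × 5 × 5.008 = 4813.
Original = 1.20 μg/L × 4813 = 5776 μg/L = 5.78 mg/L.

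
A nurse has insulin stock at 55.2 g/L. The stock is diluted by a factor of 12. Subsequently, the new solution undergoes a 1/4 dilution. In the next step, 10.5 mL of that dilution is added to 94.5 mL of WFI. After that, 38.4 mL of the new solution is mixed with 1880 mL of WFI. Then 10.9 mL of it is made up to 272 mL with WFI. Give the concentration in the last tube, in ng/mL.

Overall dilution factor = 12 × 4 × 10 × 49.96 × 24.95 = 5.98 × 10⁵.
55.2 g/L / 5.98 × 10⁵ = 9.22 × 10⁻⁵ g/L = 92.2 ng/mL.

92.2 ng/mL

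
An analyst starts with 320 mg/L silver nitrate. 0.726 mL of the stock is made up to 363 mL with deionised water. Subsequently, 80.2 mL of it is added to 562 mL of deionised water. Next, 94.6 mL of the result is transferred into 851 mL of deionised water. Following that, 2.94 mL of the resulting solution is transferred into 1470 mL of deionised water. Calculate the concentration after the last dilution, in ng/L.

Overall dilution factor = 500 × 8.007 × 9.996 × 501 = 2.01 × 10⁷.
320 mg/L / 2.01 × 10⁷ = 1.60 × 10⁻⁵ mg/L = 16.0 ng/L.

16.0 ng/L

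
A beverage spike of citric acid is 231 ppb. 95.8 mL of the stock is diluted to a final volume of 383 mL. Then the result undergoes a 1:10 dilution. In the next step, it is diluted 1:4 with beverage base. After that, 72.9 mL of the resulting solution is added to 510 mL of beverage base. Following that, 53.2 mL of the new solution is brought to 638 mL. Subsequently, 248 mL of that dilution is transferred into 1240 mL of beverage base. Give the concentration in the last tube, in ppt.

2.51 ppt

Overall dilution factor = 3.998 × 10 × 4 × 7.996 × 11.99 × 6 = 9.20 × 10⁴.
231 ppb / 9.20 × 10⁴ = 2.51 × 10⁻³ ppb = 2.51 ppt.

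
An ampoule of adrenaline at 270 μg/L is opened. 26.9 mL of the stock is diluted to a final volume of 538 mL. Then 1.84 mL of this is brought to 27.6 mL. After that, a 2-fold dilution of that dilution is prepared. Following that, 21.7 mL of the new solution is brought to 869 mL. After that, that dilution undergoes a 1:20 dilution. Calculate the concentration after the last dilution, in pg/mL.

Overall dilution factor = 20 × 15 × 2 × 40.05 × 20 = 4.81 × 10⁵.
270 μg/L / 4.81 × 10⁵ = 5.62 × 10⁻⁴ μg/L = 0.562 pg/mL.

0.562 pg/mL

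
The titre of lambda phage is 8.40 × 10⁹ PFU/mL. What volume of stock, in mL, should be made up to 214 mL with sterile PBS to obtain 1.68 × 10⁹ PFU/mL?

V₁ = C₂V₂/C₁ = 1.68 × 10⁹ × 214 / 8.40 × 10⁹ = 42.8 mL.

42.8 mL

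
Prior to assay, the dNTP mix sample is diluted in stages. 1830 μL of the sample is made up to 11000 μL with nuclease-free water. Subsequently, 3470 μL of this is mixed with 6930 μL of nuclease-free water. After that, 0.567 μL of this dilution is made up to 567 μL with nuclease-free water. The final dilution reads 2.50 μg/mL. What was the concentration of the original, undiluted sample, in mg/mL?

Overall dilution factor = 6.011 × 2.997 × 1000 = 1.80 × 10⁴.
Original = 2.50 μg/mL × 1.80 × 10⁴ = 4.50 × 10⁴ μg/mL = 45.0 mg/mL.

45.0 mg/mL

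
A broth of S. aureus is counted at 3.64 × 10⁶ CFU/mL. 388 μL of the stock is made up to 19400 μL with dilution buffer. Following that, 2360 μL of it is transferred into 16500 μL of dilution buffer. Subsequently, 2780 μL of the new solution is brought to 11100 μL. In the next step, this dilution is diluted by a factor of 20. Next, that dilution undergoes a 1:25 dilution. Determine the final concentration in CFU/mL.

4.56 CFU/mL

Overall dilution factor = 50 × 7.992 × 3.993 × 20 × 25 = 7.98 × 10⁵.
3.64 × 10⁶ CFU/mL / 7.98 × 10⁵ = 4.56 CFU/mL.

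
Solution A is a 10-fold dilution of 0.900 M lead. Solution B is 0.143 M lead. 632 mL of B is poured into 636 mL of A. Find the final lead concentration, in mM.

C_A = 0.900 M / 10 = 0.0900 M.
C_mix = (C_A·V_A + C_B·V_B)/(V_A + V_B) = (0.0900×636 + 0.143×632) / 1268 = 0.116 M = 116 mM.

116 mM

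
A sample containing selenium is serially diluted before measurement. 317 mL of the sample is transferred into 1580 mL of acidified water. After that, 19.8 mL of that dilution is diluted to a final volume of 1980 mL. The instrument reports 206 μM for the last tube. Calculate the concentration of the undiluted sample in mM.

Overall dilution factor = 5.984 × 100 = 598.
Original = 206 μM × 598 = 1.23 × 10⁵ μM = 123 mM.

123 mM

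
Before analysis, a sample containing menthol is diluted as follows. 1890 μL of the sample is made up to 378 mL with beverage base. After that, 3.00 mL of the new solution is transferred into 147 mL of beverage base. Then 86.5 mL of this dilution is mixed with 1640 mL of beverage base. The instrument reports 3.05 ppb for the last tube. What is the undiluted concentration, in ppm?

609 ppm

Overall dilution factor = 200 × 50 × 19.96 = 2.00 × 10⁵.
Original = 3.05 ppb × 2.00 × 10⁵ = 6.09 × 10⁵ ppb = 609 ppm.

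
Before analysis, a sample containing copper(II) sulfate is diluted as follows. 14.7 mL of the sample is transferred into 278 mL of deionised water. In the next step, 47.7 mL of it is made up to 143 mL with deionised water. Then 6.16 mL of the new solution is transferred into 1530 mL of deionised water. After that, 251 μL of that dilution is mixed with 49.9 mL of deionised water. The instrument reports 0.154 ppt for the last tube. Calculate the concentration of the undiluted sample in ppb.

Overall dilution factor = 19.91 × 2.998 × 249.4 × 199.8 = 2.97 × 10⁶.
Original = 0.154 ppt × 2.97 × 10⁶ = 4.58 × 10⁵ ppt = 458 ppb.

458 ppb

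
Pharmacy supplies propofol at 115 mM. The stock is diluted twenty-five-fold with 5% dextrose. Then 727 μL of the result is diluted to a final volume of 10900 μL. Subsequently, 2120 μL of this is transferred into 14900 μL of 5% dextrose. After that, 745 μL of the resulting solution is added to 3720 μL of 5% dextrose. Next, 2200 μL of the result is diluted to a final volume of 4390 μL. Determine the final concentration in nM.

3200 nM

Overall dilution factor = 25 × 14.99 × 8.028 × 5.993 × 1.995 = 3.60 × 10⁴.
115 mM / 3.60 × 10⁴ = 3.20 × 10⁻³ mM = 3200 nM.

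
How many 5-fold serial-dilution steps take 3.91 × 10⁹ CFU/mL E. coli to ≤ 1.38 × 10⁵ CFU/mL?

7

Need 5ⁿ ≥ 2.83 × 10⁴, so n ≥ log(2.83 × 10⁴)/log(5) = 6.37.
Minimum whole steps: n = 7.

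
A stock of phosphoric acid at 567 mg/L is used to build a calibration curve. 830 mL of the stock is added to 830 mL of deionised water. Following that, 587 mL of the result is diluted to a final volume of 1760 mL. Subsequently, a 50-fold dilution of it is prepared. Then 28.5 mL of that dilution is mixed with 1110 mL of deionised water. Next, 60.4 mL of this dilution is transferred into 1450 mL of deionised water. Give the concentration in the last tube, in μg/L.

Overall dilution factor = 2 × 2.998 × 50 × 39.95 × 25.01 = 3.00 × 10⁵.
567 mg/L / 3.00 × 10⁵ = 1.89 × 10⁻³ mg/L = 1.89 μg/L.

1.89 μg/L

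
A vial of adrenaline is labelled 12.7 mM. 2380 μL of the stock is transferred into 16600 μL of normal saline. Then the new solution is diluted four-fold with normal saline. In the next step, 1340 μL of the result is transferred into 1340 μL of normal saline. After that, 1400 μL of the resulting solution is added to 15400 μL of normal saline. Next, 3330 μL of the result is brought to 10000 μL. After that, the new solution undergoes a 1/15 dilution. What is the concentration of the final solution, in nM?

368 nM

Overall dilution factor = 7.975 × 4 × 2 × 12 × 3.003 × 15 = 3.45 × 10⁴.
12.7 mM / 3.45 × 10⁴ = 3.68 × 10⁻⁴ mM = 368 nM.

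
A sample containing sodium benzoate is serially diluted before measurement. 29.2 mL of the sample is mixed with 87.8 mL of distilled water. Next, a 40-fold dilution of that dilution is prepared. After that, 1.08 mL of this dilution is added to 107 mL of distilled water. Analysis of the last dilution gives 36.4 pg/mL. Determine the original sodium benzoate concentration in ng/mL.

Overall dilution factor = 4.007 × 40 × 100.1 = 1.60 × 10⁴.
Original = 36.4 pg/mL × 1.60 × 10⁴ = 5.84 × 10⁵ pg/mL = 584 ng/mL.

584 ng/mL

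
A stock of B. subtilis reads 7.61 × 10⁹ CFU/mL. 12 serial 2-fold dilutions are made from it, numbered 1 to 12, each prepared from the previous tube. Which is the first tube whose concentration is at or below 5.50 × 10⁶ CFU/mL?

Tube n has concentration 7.61 × 10⁹ CFU/mL / 2ⁿ.
Need 2ⁿ ≥ 7.61 × 10⁹ CFU/mL / 5.50 × 10⁶ CFU/mL = 1384, so n ≥ 10.43.
First such tube: n = 11.

tube 11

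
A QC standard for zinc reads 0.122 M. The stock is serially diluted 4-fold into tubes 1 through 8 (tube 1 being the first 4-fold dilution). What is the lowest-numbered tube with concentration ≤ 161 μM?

tube 5

Tube n has concentration 0.122 M / 4ⁿ.
Need 4ⁿ ≥ 0.122 M / 161 μM = 758, so n ≥ 4.78.
First such tube: n = 5.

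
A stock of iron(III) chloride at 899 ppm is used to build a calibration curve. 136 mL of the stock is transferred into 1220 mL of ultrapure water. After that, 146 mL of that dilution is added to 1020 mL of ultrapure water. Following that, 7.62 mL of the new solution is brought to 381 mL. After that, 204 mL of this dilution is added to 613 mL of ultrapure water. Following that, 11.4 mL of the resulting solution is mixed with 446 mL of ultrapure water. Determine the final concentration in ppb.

1.41 ppb

Overall dilution factor = 9.971 × 7.986 × 50 × 4.005 × 40.12 = 6.40 × 10⁵.
899 ppm / 6.40 × 10⁵ = 1.41 × 10⁻³ ppm = 1.41 ppb.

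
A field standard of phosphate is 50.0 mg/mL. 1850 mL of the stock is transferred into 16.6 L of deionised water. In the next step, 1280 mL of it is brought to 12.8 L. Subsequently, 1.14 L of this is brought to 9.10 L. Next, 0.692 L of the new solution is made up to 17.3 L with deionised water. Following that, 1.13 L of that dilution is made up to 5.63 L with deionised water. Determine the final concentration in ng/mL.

Overall dilution factor = 9.973 × 10 × 7.982 × 25 × 4.982 = 9.92 × 10⁴.
50.0 mg/mL / 9.92 × 10⁴ = 5.04 × 10⁻⁴ mg/mL = 504 ng/mL.

504 ng/mL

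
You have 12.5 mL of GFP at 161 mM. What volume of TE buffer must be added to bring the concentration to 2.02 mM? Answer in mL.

V₂ = C₁V₁/C₂ = 161 × 12.5 / 2.02 = 996 mL.
Diluent to add = V₂ − V₁ = 996 − 12.5 = 984 mL.

984 mL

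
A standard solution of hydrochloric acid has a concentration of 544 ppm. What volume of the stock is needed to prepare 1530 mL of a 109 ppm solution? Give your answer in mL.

V₁ = C₂V₂/C₁ = 109 × 1530 / 544 = 307 mL.

307 mL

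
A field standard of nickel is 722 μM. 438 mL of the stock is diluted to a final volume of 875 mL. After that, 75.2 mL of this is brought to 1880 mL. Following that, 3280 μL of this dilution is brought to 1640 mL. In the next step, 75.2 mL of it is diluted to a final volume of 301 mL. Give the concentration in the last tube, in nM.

Overall dilution factor = 1.998 × 25 × 500 × 4.003 = 10.00 × 10⁴.
722 μM / 10.00 × 10⁴ = 7.22 × 10⁻³ μM = 7.22 nM.

7.22 nM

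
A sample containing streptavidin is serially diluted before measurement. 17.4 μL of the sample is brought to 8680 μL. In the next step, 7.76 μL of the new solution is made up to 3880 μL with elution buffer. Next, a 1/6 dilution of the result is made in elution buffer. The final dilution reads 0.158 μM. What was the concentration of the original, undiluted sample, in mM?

Overall dilution factor = 498.9 × 500 × 6 = 1.50 × 10⁶.
Original = 0.158 μM × 1.50 × 10⁶ = 2.36 × 10⁵ μM = 236 mM.

236 mM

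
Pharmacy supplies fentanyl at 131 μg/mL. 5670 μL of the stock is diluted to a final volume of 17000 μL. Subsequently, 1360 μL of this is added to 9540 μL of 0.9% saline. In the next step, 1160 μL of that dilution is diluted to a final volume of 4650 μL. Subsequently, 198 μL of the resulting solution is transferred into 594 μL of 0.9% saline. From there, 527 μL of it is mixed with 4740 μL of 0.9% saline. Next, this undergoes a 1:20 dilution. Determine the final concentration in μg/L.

Overall dilution factor = 2.998 × 8.015 × 4.009 × 4 × 9.994 × 20 = 7.70 × 10⁴.
131 μg/mL / 7.70 × 10⁴ = 1.70 × 10⁻³ μg/mL = 1.70 μg/L.

1.70 μg/L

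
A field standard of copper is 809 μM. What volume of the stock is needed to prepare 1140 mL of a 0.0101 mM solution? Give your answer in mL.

14.2 mL

0.0101 mM = 10.1 μM.
V₁ = C₂V₂/C₁ = 10.1 × 1140 / 809 = 14.2 mL.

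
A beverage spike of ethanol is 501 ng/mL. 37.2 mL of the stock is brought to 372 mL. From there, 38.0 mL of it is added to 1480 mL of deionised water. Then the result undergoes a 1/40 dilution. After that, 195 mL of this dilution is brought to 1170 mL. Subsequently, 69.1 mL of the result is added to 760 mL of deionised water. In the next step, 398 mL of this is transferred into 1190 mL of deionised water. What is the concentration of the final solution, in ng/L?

0.109 ng/L

Overall dilution factor = 10 × 39.95 × 40 × 6 × 12.00 × 3.990 = 4.59 × 10⁶.
501 ng/mL / 4.59 × 10⁶ = 1.09 × 10⁻⁴ ng/mL = 0.109 ng/L.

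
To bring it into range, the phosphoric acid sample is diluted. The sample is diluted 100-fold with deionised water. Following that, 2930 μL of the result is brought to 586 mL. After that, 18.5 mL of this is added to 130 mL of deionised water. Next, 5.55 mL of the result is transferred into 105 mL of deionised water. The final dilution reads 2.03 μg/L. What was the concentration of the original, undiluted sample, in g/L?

Overall dilution factor = 100 × 200 × 8.027 × 19.92 = 3.20 × 10⁶.
Original = 2.03 μg/L × 3.20 × 10⁶ = 6.49 × 10⁶ μg/L = 6.49 g/L.

6.49 g/L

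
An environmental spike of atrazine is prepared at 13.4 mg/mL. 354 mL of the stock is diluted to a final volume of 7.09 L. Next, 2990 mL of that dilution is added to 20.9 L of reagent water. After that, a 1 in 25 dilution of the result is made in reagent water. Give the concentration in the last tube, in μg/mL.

Overall dilution factor = 20.03 × 7.990 × 25 = 4001.
13.4 mg/mL / 4001 = 3.35 × 10⁻³ mg/mL = 3.35 μg/mL.

3.35 μg/mL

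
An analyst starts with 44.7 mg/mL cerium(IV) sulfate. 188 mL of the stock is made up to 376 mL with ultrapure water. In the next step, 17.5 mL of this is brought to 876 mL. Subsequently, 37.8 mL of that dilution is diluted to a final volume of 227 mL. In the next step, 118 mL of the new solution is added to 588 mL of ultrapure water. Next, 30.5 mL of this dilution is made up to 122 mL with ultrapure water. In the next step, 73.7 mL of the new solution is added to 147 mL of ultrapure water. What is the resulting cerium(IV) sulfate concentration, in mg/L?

Overall dilution factor = 2 × 50.06 × 6.005 × 5.983 × 4 × 2.995 = 4.31 × 10⁴.
44.7 mg/mL / 4.31 × 10⁴ = 1.04 × 10⁻³ mg/mL = 1.04 mg/L.

1.04 mg/L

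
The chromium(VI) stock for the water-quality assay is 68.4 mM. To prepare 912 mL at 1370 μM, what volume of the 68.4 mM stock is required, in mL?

18.3 mL

1370 μM = 1.37 mM.
V₁ = C₂V₂/C₁ = 1.37 × 912 / 68.4 = 18.3 mL.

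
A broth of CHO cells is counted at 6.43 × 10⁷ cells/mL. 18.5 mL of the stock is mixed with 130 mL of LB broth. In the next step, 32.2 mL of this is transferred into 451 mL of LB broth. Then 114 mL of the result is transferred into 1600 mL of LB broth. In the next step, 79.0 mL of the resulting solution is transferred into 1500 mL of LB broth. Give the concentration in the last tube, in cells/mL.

Overall dilution factor = 8.027 × 15.01 × 15.04 × 19.99 = 3.62 × 10⁴.
6.43 × 10⁷ cells/mL / 3.62 × 10⁴ = 1780 cells/mL.

1780 cells/mL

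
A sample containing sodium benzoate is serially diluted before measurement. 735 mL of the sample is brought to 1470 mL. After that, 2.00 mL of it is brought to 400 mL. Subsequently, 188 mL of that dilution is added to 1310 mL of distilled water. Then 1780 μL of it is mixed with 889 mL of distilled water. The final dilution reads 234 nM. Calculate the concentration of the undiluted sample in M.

0.373 M

Overall dilution factor = 2 × 200 × 7.968 × 500.4 = 1.60 × 10⁶.
Original = 234 nM × 1.60 × 10⁶ = 3.73 × 10⁸ nM = 0.373 M.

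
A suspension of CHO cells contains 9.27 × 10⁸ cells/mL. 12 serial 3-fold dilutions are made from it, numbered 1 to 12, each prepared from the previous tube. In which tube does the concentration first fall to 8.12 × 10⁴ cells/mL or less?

tube 9

Tube n has concentration 9.27 × 10⁸ cells/mL / 3ⁿ.
Need 3ⁿ ≥ 9.27 × 10⁸ cells/mL / 8.12 × 10⁴ cells/mL = 1.14 × 10⁴, so n ≥ 8.50.
First such tube: n = 9.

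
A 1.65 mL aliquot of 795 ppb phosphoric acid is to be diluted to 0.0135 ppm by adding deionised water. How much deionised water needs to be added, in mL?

95.5 mL

0.0135 ppm = 13.5 ppb.
V₂ = C₁V₁/C₂ = 795 × 1.65 / 13.5 = 97.2 mL.
Diluent to add = V₂ − V₁ = 97.2 − 1.65 = 95.5 mL.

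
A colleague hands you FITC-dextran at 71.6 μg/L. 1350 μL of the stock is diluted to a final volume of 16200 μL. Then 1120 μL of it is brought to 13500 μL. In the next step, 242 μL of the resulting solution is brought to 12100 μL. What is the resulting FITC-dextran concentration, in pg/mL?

9.90 pg/mL

Overall dilution factor = 12 × 12.05 × 50 = 7232.
71.6 μg/L / 7232 = 9.90 × 10⁻³ μg/L = 9.90 pg/mL.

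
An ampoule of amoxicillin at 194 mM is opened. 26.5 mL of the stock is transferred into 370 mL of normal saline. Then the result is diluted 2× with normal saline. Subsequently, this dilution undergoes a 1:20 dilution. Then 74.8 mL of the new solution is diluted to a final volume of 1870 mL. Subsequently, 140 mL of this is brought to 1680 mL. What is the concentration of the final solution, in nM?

Overall dilution factor = 14.96 × 2 × 20 × 25 × 12 = 1.80 × 10⁵.
194 mM / 1.80 × 10⁵ = 1.08 × 10⁻³ mM = 1080 nM.

1080 nM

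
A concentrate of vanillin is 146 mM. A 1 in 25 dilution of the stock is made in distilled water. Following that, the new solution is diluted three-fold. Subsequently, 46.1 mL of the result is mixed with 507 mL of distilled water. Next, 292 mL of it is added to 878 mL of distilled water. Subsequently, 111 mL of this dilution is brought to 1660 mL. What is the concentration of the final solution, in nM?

2710 nM

Overall dilution factor = 25 × 3 × 12.00 × 4.007 × 14.95 = 5.39 × 10⁴.
146 mM / 5.39 × 10⁴ = 2.71 × 10⁻³ mM = 2710 nM.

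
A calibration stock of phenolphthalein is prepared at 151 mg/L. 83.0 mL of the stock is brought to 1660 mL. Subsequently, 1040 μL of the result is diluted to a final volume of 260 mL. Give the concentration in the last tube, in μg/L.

30.2 μg/L

Overall dilution factor = 20 × 250 = 5000.
151 mg/L / 5000 = 0.0302 mg/L = 30.2 μg/L.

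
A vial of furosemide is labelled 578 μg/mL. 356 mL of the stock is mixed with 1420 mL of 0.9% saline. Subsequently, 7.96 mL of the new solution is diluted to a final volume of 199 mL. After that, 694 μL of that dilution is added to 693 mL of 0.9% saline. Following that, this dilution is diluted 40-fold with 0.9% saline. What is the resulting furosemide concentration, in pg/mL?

116 pg/mL

Overall dilution factor = 4.989 × 25 × 999.6 × 40 = 4.99 × 10⁶.
578 μg/mL / 4.99 × 10⁶ = 1.16 × 10⁻⁴ μg/mL = 116 pg/mL.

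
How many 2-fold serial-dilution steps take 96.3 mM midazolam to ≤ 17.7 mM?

3

Need 2ⁿ ≥ 5.44, so n ≥ log(5.44)/log(2) = 2.44.
Minimum whole steps: n = 3.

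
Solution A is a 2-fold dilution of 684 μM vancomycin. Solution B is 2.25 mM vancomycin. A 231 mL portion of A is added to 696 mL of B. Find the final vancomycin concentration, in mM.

1.77 mM

C_A = 684 μM / 2 = 342 μM.
C_B = 2.25 mM = 2250 μM.
C_mix = (C_A·V_A + C_B·V_B)/(V_A + V_B) = (342×231 + 2250×696) / 927.0 = 1775 μM = 1.77 mM.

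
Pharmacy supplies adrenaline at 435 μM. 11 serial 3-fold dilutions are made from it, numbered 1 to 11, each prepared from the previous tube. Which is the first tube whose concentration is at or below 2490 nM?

Tube n has concentration 435 μM / 3ⁿ.
Need 3ⁿ ≥ 435 μM / 2490 nM = 175, so n ≥ 4.70.
First such tube: n = 5.

tube 5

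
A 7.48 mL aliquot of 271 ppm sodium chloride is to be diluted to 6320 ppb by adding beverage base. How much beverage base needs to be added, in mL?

313 mL

6320 ppb = 6.32 ppm.
V₂ = C₁V₁/C₂ = 271 × 7.48 / 6.32 = 321 mL.
Diluent to add = V₂ − V₁ = 321 − 7.48 = 313 mL.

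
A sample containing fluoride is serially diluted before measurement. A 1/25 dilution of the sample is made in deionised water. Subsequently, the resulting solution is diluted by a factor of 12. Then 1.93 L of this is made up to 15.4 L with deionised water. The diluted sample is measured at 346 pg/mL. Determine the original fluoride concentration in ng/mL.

828 ng/mL

Overall dilution factor = 25 × 12 × 7.979 = 2394.
Original = 346 pg/mL × 2394 = 8.28 × 10⁵ pg/mL = 828 ng/mL.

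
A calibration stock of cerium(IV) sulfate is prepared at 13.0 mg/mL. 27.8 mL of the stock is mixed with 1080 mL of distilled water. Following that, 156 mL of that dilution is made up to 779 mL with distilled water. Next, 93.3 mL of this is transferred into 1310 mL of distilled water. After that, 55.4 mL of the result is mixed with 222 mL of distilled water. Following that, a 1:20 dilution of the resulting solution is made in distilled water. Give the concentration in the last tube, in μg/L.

Overall dilution factor = 39.85 × 4.994 × 15.04 × 5.007 × 20 = 3.00 × 10⁵.
13.0 mg/mL / 3.00 × 10⁵ = 4.34 × 10⁻⁵ mg/mL = 43.4 μg/L.

43.4 μg/L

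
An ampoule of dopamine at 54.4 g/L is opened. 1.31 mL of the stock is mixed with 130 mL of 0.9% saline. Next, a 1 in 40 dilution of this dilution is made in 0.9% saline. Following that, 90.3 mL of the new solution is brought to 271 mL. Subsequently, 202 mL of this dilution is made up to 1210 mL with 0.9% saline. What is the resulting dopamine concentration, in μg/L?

Overall dilution factor = 100.2 × 40 × 3.001 × 5.990 = 7.21 × 10⁴.
54.4 g/L / 7.21 × 10⁴ = 7.55 × 10⁻⁴ g/L = 755 μg/L.

755 μg/L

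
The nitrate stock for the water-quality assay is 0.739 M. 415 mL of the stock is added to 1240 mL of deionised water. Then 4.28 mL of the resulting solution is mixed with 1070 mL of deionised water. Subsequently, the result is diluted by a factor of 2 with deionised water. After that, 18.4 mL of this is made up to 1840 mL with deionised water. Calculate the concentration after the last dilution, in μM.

3.69 μM

Overall dilution factor = 3.988 × 251 × 2 × 100 = 2.00 × 10⁵.
0.739 M / 2.00 × 10⁵ = 3.69 × 10⁻⁶ M = 3.69 μM.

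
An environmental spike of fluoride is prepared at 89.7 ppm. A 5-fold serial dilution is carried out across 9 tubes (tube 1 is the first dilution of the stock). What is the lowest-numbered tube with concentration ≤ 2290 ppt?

Tube n has concentration 89.7 ppm / 5ⁿ.
Need 5ⁿ ≥ 89.7 ppm / 2290 ppt = 3.92 × 10⁴, so n ≥ 6.57.
First such tube: n = 7.

tube 7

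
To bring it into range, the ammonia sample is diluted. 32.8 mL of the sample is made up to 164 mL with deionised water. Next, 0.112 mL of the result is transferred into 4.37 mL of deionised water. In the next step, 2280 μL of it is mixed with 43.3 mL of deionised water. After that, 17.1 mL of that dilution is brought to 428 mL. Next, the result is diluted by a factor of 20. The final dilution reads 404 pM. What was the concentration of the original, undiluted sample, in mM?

Overall dilution factor = 5 × 40.02 × 19.99 × 25.03 × 20 = 2.00 × 10⁶.
Original = 404 pM × 2.00 × 10⁶ = 8.09 × 10⁸ pM = 0.809 mM.

0.809 mM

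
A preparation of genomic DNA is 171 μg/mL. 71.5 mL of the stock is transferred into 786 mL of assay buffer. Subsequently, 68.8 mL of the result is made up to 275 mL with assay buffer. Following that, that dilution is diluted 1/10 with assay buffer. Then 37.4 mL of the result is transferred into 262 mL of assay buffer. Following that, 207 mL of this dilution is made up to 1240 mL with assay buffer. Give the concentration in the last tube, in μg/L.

Overall dilution factor = 11.99 × 3.997 × 10 × 8.005 × 5.990 = 2.30 × 10⁴.
171 μg/mL / 2.30 × 10⁴ = 7.44 × 10⁻³ μg/mL = 7.44 μg/L.

7.44 μg/L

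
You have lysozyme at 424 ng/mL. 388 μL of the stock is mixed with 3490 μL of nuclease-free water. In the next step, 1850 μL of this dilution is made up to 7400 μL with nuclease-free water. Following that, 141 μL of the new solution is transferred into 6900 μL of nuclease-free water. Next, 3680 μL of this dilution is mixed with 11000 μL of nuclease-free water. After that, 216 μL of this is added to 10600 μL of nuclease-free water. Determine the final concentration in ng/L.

1.06 ng/L

Overall dilution factor = 9.995 × 4 × 49.94 × 3.989 × 50.07 = 3.99 × 10⁵.
424 ng/mL / 3.99 × 10⁵ = 1.06 × 10⁻³ ng/mL = 1.06 ng/L.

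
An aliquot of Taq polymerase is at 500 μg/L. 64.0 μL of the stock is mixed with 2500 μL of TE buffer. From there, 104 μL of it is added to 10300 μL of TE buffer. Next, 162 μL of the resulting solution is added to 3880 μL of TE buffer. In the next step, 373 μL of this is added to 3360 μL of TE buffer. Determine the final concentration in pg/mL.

0.500 pg/mL

Overall dilution factor = 40.06 × 100.0 × 24.95 × 10.01 = 1.00 × 10⁶.
500 μg/L / 1.00 × 10⁶ = 5.00 × 10⁻⁴ μg/L = 0.500 pg/mL.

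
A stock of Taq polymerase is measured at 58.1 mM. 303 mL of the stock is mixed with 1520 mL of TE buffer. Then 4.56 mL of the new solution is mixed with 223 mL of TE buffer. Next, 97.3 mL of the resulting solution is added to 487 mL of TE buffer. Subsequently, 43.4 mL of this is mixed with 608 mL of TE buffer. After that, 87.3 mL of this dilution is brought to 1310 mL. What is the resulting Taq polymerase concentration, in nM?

143 nM

Overall dilution factor = 6.017 × 49.90 × 6.005 × 15.01 × 15.01 = 4.06 × 10⁵.
58.1 mM / 4.06 × 10⁵ = 1.43 × 10⁻⁴ mM = 143 nM.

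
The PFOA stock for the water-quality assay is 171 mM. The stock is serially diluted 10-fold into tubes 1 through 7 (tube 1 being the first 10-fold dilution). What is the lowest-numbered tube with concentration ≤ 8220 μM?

tube 2

Tube n has concentration 171 mM / 10ⁿ.
Need 10ⁿ ≥ 171 mM / 8220 μM = 20.8, so n ≥ 1.32.
First such tube: n = 2.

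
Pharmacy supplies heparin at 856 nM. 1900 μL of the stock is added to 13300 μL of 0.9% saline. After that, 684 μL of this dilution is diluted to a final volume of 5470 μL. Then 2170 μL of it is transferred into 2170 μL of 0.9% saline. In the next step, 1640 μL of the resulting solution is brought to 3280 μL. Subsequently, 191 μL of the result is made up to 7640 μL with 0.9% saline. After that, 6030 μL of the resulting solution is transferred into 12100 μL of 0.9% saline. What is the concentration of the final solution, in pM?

27.8 pM

Overall dilution factor = 8 × 7.997 × 2 × 2 × 40 × 3.007 = 3.08 × 10⁴.
856 nM / 3.08 × 10⁴ = 0.0278 nM = 27.8 pM.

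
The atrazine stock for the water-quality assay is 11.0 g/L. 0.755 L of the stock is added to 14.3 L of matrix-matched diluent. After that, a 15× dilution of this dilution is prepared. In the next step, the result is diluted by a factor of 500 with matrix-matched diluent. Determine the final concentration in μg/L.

73.6 μg/L

Overall dilution factor = 19.94 × 15 × 500 = 1.50 × 10⁵.
11.0 g/L / 1.50 × 10⁵ = 7.36 × 10⁻⁵ g/L = 73.6 μg/L.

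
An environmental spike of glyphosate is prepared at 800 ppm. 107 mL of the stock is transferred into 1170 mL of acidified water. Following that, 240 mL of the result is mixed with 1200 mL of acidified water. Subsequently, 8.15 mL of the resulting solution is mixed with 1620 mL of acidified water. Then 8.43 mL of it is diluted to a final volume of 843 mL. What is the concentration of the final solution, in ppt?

Overall dilution factor = 11.93 × 6 × 199.8 × 100 = 1.43 × 10⁶.
800 ppm / 1.43 × 10⁶ = 5.59 × 10⁻⁴ ppm = 559 ppt.

559 ppt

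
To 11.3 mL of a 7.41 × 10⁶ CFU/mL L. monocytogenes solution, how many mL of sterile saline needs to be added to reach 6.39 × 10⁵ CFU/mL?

120 mL

V₂ = C₁V₁/C₂ = 7.41 × 10⁶ × 11.3 / 6.39 × 10⁵ = 131 mL.
Diluent to add = V₂ − V₁ = 131 − 11.3 = 120 mL.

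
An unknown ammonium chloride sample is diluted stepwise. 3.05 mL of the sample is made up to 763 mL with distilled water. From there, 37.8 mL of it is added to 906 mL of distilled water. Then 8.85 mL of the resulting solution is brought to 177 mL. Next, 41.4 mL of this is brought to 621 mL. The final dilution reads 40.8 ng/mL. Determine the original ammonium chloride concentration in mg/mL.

Overall dilution factor = 250.2 × 24.97 × 20 × 15 = 1.87 × 10⁶.
Original = 40.8 ng/mL × 1.87 × 10⁶ = 7.65 × 10⁷ ng/mL = 76.5 mg/mL.

76.5 mg/mL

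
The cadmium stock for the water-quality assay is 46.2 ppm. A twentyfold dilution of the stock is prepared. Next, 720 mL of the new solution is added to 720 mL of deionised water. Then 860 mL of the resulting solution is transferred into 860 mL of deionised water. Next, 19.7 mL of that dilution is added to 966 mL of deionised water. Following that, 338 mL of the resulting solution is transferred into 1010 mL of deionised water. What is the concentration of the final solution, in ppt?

2890 ppt

Overall dilution factor = 20 × 2 × 2 × 50.04 × 3.988 = 1.60 × 10⁴.
46.2 ppm / 1.60 × 10⁴ = 2.89 × 10⁻³ ppm = 2890 ppt.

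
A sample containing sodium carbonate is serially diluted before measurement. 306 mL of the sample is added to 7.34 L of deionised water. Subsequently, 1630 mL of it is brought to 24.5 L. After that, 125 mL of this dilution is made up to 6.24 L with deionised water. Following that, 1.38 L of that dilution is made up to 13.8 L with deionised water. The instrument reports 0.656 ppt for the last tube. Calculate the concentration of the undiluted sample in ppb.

123 ppb

Overall dilution factor = 24.99 × 15.03 × 49.92 × 10 = 1.87 × 10⁵.
Original = 0.656 ppt × 1.87 × 10⁵ = 1.23 × 10⁵ ppt = 123 ppb.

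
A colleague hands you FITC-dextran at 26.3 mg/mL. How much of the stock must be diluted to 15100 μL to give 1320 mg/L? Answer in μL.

1320 mg/L = 1.32 mg/mL.
V₁ = C₂V₂/C₁ = 1.32 × 15100 / 26.3 = 758 μL.

758 μL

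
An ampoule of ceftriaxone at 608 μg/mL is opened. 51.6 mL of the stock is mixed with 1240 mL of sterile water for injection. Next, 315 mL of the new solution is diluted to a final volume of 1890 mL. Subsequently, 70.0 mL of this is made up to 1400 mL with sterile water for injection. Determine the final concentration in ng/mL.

202 ng/mL

Overall dilution factor = 25.03 × 6 × 20 = 3004.
608 μg/mL / 3004 = 0.202 μg/mL = 202 ng/mL.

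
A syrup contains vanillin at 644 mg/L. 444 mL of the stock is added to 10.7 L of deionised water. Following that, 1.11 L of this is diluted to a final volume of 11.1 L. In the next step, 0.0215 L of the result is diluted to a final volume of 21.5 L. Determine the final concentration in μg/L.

2.57 μg/L

Overall dilution factor = 25.10 × 10 × 1000 = 2.51 × 10⁵.
644 mg/L / 2.51 × 10⁵ = 2.57 × 10⁻³ mg/L = 2.57 μg/L.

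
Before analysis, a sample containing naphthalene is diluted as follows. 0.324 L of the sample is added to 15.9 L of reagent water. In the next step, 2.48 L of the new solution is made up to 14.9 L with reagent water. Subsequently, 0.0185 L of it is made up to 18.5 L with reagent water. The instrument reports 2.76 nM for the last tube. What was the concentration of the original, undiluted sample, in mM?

Overall dilution factor = 50.07 × 6.008 × 1000 = 3.01 × 10⁵.
Original = 2.76 nM × 3.01 × 10⁵ = 8.30 × 10⁵ nM = 0.830 mM.

0.830 mM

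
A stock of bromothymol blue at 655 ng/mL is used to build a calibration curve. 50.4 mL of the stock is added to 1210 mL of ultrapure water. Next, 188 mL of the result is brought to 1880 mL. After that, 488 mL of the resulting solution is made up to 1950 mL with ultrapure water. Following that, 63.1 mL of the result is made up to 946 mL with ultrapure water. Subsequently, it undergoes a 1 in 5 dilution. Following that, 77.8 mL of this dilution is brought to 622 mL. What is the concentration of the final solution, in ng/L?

Overall dilution factor = 25.01 × 10 × 3.996 × 14.99 × 5 × 7.995 = 5.99 × 10⁵.
655 ng/mL / 5.99 × 10⁵ = 1.09 × 10⁻³ ng/mL = 1.09 ng/L.

1.09 ng/L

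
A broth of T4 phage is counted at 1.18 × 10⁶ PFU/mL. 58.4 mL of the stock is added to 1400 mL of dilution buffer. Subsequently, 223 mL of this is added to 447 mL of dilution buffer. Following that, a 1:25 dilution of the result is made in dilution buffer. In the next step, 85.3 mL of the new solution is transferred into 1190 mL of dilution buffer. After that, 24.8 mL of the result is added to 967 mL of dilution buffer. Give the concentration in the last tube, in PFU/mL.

1.05 PFU/mL

Overall dilution factor = 24.97 × 3.004 × 25 × 14.95 × 39.99 = 1.12 × 10⁶.
1.18 × 10⁶ PFU/mL / 1.12 × 10⁶ = 1.05 PFU/mL.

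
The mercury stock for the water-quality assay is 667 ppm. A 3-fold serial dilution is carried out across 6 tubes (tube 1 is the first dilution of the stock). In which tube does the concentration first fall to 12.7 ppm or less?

Tube n has concentration 667 ppm / 3ⁿ.
Need 3ⁿ ≥ 667 ppm / 12.7 ppm = 52.5, so n ≥ 3.61.
First such tube: n = 4.

tube 4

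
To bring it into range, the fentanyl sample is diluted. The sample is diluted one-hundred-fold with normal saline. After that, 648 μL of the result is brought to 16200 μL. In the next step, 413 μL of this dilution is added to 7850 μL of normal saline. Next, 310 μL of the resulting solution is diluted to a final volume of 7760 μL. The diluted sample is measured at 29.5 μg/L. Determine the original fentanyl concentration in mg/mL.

Overall dilution factor = 100 × 25 × 20.01 × 25.03 = 1.25 × 10⁶.
Original = 29.5 μg/L × 1.25 × 10⁶ = 3.69 × 10⁷ μg/L = 36.9 mg/mL.

36.9 mg/mL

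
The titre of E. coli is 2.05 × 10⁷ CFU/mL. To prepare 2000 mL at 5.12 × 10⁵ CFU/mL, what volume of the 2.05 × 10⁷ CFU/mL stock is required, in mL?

V₁ = C₂V₂/C₁ = 5.12 × 10⁵ × 2000 / 2.05 × 10⁷ = 50.0 mL.

50.0 mL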